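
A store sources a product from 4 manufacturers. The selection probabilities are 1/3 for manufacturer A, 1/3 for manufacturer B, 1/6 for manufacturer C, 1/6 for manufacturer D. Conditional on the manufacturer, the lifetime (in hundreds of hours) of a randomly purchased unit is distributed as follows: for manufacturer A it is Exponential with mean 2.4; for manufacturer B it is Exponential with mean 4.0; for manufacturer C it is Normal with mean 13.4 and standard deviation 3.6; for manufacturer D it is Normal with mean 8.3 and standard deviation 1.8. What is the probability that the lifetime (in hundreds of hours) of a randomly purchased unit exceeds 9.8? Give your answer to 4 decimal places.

0.2083

Conditional on each manufacturer, P(X > 9.8): A: 0.0168512; B: 0.0862936; C: 0.841345; D: 0.202328.
By total probability, P(X > 9.8) = 0.333333·0.0168512 + 0.333333·0.0862936 + 0.166667·0.841345 + 0.166667·0.202328 = 0.208327.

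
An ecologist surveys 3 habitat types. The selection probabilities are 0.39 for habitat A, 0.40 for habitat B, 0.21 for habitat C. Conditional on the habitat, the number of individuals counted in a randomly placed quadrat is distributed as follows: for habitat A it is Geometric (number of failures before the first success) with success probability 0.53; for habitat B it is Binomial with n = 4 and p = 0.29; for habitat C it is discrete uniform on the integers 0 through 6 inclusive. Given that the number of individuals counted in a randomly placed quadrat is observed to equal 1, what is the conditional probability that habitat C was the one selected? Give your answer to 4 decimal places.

0.1023

Likelihoods P(X=1 | ·): A: 0.2491; B: 0.415177; C: 0.142857.
Posterior ∝ prior × likelihood. Numerator for C: 0.21·0.142857 = 0.03.
Normalizing constant: 0.39·0.2491 + 0.4·0.415177 + 0.21·0.142857 = 0.29322.
P(C | observation) = 0.03 / 0.29322 = 0.102312.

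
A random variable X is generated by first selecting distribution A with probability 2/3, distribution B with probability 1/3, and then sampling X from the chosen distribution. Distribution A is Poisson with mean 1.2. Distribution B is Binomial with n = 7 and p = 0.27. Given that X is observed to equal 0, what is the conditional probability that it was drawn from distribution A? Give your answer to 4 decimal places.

Likelihoods P(X=0 | ·): A: 0.301194; B: 0.110474.
Posterior ∝ prior × likelihood. Numerator for A: 0.666667·0.301194 = 0.200796.
Normalizing constant: 0.666667·0.301194 + 0.333333·0.110474 = 0.237621.
P(A | observation) = 0.200796 / 0.237621 = 0.845028.

0.8450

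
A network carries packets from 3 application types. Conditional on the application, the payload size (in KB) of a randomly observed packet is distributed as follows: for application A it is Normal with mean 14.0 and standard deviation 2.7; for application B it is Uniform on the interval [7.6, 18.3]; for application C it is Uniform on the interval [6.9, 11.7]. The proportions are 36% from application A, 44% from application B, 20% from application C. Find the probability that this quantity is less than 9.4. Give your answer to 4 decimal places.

0.1941

Conditional on each application, P(X < 9.4): A: 0.0442182; B: 0.168224; C: 0.520833.
By total probability, P(X < 9.4) = 0.36·0.0442182 + 0.44·0.168224 + 0.2·0.520833 = 0.194104.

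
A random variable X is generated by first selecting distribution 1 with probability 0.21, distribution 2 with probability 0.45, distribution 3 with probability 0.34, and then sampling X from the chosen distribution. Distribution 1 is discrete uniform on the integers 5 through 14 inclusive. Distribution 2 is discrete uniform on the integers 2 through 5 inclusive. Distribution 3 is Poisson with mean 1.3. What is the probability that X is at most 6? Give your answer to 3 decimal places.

Conditional on each component, P(X ≤ 6): 1: 0.2; 2: 1; 3: 0.999596.
By total probability, P(X ≤ 6) = 0.21·0.2 + 0.45·1 + 0.34·0.999596 = 0.831863.

0.832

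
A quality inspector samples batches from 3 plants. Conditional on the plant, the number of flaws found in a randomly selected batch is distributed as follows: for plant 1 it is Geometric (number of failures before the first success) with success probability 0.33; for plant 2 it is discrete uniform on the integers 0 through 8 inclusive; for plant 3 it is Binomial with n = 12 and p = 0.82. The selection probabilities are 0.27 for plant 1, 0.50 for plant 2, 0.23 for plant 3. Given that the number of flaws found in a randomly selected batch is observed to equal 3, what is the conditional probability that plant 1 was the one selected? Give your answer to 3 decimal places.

Likelihoods P(X=3 | ·): 1: 0.0992518; 2: 0.111111; 3: 2.40612e-05.
Posterior ∝ prior × likelihood. Numerator for 1: 0.27·0.0992518 = 0.026798.
Normalizing constant: 0.27·0.0992518 + 0.5·0.111111 + 0.23·2.40612e-05 = 0.0823591.
P(1 | observation) = 0.026798 / 0.0823591 = 0.32538.

0.325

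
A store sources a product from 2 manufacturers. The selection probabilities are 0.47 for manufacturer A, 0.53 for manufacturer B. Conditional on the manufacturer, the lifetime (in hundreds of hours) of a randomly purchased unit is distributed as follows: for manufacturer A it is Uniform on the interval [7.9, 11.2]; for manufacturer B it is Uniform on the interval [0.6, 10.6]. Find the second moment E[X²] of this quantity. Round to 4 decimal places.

64.3292

For each component E[X²] = Var + (mean)², giving A: 92.11; B: 39.6933.
Overall E[X²] = 0.47·92.11 + 0.53·39.6933 = 64.3292.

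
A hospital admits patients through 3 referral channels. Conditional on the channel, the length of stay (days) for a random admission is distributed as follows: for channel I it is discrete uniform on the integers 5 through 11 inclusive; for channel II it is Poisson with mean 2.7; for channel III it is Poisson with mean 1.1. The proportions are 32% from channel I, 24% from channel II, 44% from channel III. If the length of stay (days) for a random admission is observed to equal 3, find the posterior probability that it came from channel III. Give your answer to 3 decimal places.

Likelihoods P(X=3 | ·): I: 0; II: 0.220468; III: 0.0738419.
Posterior ∝ prior × likelihood. Numerator for III: 0.44·0.0738419 = 0.0324904.
Normalizing constant: 0.32·0 + 0.24·0.220468 + 0.44·0.0738419 = 0.0854027.
P(III | observation) = 0.0324904 / 0.0854027 = 0.380438.

0.380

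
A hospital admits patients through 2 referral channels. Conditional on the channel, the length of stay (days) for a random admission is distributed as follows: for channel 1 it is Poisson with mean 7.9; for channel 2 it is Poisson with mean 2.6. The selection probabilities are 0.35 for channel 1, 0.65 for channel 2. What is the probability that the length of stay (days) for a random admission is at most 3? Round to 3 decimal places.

Conditional on each channel, P(X ≤ 3): 1: 0.0453338; 2: 0.736002.
By total probability, P(X ≤ 3) = 0.35·0.0453338 + 0.65·0.736002 = 0.494268.

0.494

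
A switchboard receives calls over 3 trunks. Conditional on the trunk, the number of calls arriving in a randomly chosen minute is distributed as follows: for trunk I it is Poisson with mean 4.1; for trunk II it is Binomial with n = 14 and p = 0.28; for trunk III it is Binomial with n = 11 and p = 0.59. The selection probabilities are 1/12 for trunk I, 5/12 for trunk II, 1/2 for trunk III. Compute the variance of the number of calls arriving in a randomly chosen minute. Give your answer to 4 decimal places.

4.4633

Per component, I: μ=4.1, E[X²]=20.91; II: μ=3.92, E[X²]=18.1888; III: μ=6.49, E[X²]=44.781.
E[X] = 0.0833333·4.1 + 0.416667·3.92 + 0.5·6.49 = 5.22.
E[X²] = 0.0833333·20.91 + 0.416667·18.1888 + 0.5·44.781 = 31.7117.
Var(X) = E[X²] − (E[X])² = 31.7117 − 27.2484 = 4.46327.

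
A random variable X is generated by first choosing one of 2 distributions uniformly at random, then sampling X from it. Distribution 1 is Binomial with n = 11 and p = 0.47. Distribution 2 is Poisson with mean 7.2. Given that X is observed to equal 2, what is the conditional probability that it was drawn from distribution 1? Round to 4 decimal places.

Likelihoods P(X=2 | ·): 1: 0.0400905; 2: 0.0193515.
Posterior ∝ prior × likelihood. Numerator for 1: 0.5·0.0400905 = 0.0200452.
Normalizing constant: 0.5·0.0400905 + 0.5·0.0193515 = 0.029721.
P(1 | observation) = 0.0200452 / 0.029721 = 0.674447.

0.6744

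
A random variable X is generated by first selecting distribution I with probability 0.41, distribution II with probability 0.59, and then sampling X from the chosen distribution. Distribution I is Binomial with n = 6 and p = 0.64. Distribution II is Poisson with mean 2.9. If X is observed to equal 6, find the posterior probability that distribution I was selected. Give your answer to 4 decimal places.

Likelihoods P(X=6 | ·): I: 0.0687195; II: 0.0454571.
Posterior ∝ prior × likelihood. Numerator for I: 0.41·0.0687195 = 0.028175.
Normalizing constant: 0.41·0.0687195 + 0.59·0.0454571 = 0.0549947.
P(I | observation) = 0.028175 / 0.0549947 = 0.512322.

0.5123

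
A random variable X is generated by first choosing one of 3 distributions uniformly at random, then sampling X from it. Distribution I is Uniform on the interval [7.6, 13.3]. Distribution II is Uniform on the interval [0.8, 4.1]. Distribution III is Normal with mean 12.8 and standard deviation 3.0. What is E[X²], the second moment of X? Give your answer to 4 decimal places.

For each component E[X²] = Var + (mean)², giving I: 111.91; II: 6.91; III: 172.84.
Overall E[X²] = 0.333333·111.91 + 0.333333·6.91 + 0.333333·172.84 = 97.22.

97.2200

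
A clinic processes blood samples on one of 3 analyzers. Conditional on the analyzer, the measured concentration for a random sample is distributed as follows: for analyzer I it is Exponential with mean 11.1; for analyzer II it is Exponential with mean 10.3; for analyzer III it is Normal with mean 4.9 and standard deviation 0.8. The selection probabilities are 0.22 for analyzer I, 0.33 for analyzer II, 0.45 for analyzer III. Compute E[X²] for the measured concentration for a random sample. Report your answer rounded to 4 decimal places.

135.3243

For each component E[X²] = Var + (mean)², giving I: 246.42; II: 212.18; III: 24.65.
Overall E[X²] = 0.22·246.42 + 0.33·212.18 + 0.45·24.65 = 135.324.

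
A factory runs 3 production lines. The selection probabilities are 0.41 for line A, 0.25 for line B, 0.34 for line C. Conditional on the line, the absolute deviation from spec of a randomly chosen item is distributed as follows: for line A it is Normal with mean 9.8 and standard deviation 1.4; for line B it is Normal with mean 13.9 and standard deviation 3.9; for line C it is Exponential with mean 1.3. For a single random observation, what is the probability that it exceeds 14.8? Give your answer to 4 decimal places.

Conditional on each line, P(X > 14.8): A: 0.00017752; B: 0.408747; C: 1.13691e-05.
By total probability, P(X > 14.8) = 0.41·0.00017752 + 0.25·0.408747 + 0.34·1.13691e-05 = 0.102263.

0.1023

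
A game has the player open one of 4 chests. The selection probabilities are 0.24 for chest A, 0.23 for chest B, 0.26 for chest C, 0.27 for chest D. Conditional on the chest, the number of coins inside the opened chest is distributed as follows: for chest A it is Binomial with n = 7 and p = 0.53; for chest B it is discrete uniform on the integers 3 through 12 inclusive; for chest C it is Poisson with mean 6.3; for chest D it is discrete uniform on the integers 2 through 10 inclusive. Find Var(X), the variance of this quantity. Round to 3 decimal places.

7.537

Per component, A: μ=3.71, E[X²]=15.5078; B: μ=7.5, E[X²]=64.5; C: μ=6.3, E[X²]=45.99; D: μ=6, E[X²]=42.6667.
E[X] = 0.24·3.71 + 0.23·7.5 + 0.26·6.3 + 0.27·6 = 5.8734.
E[X²] = 0.24·15.5078 + 0.23·64.5 + 0.26·45.99 + 0.27·42.6667 = 42.0343.
Var(X) = E[X²] − (E[X])² = 42.0343 − 34.4968 = 7.53744.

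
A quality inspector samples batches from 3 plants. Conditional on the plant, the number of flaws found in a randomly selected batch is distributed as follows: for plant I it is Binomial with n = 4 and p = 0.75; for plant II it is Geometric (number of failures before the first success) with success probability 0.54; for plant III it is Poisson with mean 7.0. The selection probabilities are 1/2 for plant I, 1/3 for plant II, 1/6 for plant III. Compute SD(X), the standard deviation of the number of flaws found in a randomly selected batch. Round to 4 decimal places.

2.5040

Per component, I: μ=3, E[X²]=9.75; II: μ=0.851852, E[X²]=2.30316; III: μ=7, E[X²]=56.
E[X] = 0.5·3 + 0.333333·0.851852 + 0.166667·7 = 2.95062.
E[X²] = 0.5·9.75 + 0.333333·2.30316 + 0.166667·56 = 14.9761.
Var(X) = E[X²] − (E[X])² = 14.9761 − 8.70614 = 6.26991.
SD(X) = √6.26991 = 2.50398.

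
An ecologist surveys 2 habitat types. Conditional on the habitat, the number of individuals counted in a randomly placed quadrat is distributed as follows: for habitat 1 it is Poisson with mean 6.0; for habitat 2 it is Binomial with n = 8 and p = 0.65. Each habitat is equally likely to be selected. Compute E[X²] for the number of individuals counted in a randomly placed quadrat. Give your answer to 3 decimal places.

For each component E[X²] = Var + (mean)², giving 1: 42; 2: 28.86.
Overall E[X²] = 0.5·42 + 0.5·28.86 = 35.43.

35.430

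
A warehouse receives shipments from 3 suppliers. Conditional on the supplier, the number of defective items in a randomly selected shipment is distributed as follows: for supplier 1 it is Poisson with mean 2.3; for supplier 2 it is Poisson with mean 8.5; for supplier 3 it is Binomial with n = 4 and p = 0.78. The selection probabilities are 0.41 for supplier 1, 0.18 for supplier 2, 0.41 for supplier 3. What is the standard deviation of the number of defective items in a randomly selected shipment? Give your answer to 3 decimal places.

2.800

Per component, 1: μ=2.3, E[X²]=7.59; 2: μ=8.5, E[X²]=80.75; 3: μ=3.12, E[X²]=10.4208.
E[X] = 0.41·2.3 + 0.18·8.5 + 0.41·3.12 = 3.7522.
E[X²] = 0.41·7.59 + 0.18·80.75 + 0.41·10.4208 = 21.9194.
Var(X) = E[X²] − (E[X])² = 21.9194 − 14.079 = 7.84042.
SD(X) = √7.84042 = 2.80008.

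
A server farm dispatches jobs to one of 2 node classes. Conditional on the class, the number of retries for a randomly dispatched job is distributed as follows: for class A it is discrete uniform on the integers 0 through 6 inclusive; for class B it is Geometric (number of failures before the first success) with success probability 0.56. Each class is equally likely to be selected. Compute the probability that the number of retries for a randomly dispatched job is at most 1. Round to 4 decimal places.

0.5461

Conditional on each class, P(X ≤ 1): A: 0.285714; B: 0.8064.
By total probability, P(X ≤ 1) = 0.5·0.285714 + 0.5·0.8064 = 0.546057.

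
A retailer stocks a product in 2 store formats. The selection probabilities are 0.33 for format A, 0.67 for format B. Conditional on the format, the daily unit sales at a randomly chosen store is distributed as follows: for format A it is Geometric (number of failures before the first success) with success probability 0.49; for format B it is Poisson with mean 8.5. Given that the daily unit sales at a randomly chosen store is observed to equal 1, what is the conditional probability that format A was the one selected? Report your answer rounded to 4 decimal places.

Likelihoods P(X=1 | ·): A: 0.2499; B: 0.00172948.
Posterior ∝ prior × likelihood. Numerator for A: 0.33·0.2499 = 0.082467.
Normalizing constant: 0.33·0.2499 + 0.67·0.00172948 = 0.0836258.
P(A | observation) = 0.082467 / 0.0836258 = 0.986144.

0.9861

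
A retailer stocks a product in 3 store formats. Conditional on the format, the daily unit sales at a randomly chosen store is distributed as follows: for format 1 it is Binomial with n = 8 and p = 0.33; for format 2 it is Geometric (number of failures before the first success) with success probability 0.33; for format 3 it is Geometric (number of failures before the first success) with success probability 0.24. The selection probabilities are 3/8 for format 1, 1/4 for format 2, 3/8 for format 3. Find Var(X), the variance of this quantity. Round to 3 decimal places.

7.344

Per component, 1: μ=2.64, E[X²]=8.7384; 2: μ=2.0303, E[X²]=10.2746; 3: μ=3.16667, E[X²]=23.2222.
E[X] = 0.375·2.64 + 0.25·2.0303 + 0.375·3.16667 = 2.68508.
E[X²] = 0.375·8.7384 + 0.25·10.2746 + 0.375·23.2222 = 14.5539.
Var(X) = E[X²] − (E[X])² = 14.5539 − 7.20963 = 7.34424.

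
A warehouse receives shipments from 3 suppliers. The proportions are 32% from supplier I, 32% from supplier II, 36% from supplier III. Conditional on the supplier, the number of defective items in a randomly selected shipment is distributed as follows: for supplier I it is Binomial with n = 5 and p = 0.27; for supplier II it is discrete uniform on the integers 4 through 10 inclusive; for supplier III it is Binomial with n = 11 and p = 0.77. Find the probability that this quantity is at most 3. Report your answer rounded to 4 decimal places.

Conditional on each supplier, P(X ≤ 3): I: 0.979168; II: 0; III: 0.000652239.
By total probability, P(X ≤ 3) = 0.32·0.979168 + 0.32·0 + 0.36·0.000652239 = 0.313568.

0.3136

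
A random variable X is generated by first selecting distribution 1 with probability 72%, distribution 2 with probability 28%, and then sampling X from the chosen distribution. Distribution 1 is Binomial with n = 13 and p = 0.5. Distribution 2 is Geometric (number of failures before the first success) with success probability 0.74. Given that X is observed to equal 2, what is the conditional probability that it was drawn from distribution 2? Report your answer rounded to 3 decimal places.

Likelihoods P(X=2 | ·): 1: 0.00952148; 2: 0.050024.
Posterior ∝ prior × likelihood. Numerator for 2: 0.28·0.050024 = 0.0140067.
Normalizing constant: 0.72·0.00952148 + 0.28·0.050024 = 0.0208622.
P(2 | observation) = 0.0140067 / 0.0208622 = 0.671393.

0.671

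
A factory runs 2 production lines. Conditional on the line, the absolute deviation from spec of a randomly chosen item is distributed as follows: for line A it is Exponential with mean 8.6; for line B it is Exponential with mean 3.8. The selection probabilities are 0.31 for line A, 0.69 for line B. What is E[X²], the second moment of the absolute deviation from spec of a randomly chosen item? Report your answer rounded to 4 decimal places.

65.7824

For each component E[X²] = Var + (mean)², giving A: 147.92; B: 28.88.
Overall E[X²] = 0.31·147.92 + 0.69·28.88 = 65.7824.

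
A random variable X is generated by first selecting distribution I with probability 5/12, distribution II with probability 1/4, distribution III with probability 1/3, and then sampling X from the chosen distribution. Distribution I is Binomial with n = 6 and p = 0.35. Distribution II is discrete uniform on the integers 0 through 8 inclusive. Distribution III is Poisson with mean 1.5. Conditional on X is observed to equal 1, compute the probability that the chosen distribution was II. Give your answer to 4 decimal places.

Likelihoods P(X=1 | ·): I: 0.243661; II: 0.111111; III: 0.334695.
Posterior ∝ prior × likelihood. Numerator for II: 0.25·0.111111 = 0.0277778.
Normalizing constant: 0.416667·0.243661 + 0.25·0.111111 + 0.333333·0.334695 = 0.240868.
P(II | observation) = 0.0277778 / 0.240868 = 0.115324.

0.1153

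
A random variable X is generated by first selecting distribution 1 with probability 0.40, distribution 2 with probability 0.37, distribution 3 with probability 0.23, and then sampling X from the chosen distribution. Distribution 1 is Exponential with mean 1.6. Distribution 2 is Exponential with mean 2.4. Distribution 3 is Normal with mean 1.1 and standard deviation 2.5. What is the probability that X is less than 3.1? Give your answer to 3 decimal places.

Conditional on each component, P(X < 3.1): 1: 0.855936; 2: 0.725188; 3: 0.788145.
By total probability, P(X < 3.1) = 0.4·0.855936 + 0.37·0.725188 + 0.23·0.788145 = 0.791967.

0.792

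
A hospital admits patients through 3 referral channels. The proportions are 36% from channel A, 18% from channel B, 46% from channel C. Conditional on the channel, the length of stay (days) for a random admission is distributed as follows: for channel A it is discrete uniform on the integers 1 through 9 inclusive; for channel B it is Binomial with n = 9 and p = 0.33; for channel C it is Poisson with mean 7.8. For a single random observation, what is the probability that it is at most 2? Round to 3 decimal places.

Conditional on each channel, P(X ≤ 2): A: 0.222222; B: 0.385413; C: 0.0160698.
By total probability, P(X ≤ 2) = 0.36·0.222222 + 0.18·0.385413 + 0.46·0.0160698 = 0.156766.

0.157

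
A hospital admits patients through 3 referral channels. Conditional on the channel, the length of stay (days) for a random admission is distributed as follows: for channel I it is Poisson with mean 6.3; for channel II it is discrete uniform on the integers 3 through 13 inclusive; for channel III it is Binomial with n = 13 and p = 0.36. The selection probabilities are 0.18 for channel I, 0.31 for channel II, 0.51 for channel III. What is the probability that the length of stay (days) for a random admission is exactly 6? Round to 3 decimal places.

Conditional on each channel, P(X = 6): I: 0.159461; II: 0.0909091; III: 0.164283.
By total probability, P(X = 6) = 0.18·0.159461 + 0.31·0.0909091 + 0.51·0.164283 = 0.140669.

0.141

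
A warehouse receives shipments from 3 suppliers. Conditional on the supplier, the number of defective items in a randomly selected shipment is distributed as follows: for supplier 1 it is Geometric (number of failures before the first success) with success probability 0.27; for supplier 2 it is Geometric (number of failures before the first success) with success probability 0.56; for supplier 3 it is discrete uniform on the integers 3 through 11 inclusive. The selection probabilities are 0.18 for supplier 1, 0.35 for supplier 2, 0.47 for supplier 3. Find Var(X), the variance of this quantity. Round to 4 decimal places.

Per component, 1: μ=2.7037, E[X²]=17.3237; 2: μ=0.785714, E[X²]=2.02041; 3: μ=7, E[X²]=55.6667.
E[X] = 0.18·2.7037 + 0.35·0.785714 + 0.47·7 = 4.05167.
E[X²] = 0.18·17.3237 + 0.35·2.02041 + 0.47·55.6667 = 29.9887.
Var(X) = E[X²] − (E[X])² = 29.9887 − 16.416 = 13.5727.

13.5727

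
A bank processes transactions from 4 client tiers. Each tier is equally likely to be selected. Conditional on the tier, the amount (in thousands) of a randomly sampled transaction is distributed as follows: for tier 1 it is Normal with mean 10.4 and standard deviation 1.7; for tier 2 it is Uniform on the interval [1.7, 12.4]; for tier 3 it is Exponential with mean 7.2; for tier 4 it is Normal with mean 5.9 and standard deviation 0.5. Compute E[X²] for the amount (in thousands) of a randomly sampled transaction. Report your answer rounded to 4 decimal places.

77.2583

For each component E[X²] = Var + (mean)², giving 1: 111.05; 2: 59.2433; 3: 103.68; 4: 35.06.
Overall E[X²] = 0.25·111.05 + 0.25·59.2433 + 0.25·103.68 + 0.25·35.06 = 77.2583.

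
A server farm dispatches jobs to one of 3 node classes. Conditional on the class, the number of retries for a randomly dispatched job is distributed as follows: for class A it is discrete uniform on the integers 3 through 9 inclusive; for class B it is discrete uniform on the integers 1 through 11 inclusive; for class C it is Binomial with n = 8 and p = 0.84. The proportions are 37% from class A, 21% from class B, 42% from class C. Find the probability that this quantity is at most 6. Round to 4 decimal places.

0.4832

Conditional on each class, P(X ≤ 6): A: 0.571429; B: 0.545455; C: 0.374408.
By total probability, P(X ≤ 6) = 0.37·0.571429 + 0.21·0.545455 + 0.42·0.374408 = 0.483226.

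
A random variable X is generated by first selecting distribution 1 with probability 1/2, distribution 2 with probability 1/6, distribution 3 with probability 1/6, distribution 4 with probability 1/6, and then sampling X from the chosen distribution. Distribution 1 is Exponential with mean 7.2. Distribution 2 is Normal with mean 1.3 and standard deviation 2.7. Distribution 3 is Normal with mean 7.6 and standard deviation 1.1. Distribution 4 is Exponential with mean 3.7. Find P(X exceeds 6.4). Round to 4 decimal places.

0.3837

Conditional on each component, P(X > 6.4): 1: 0.411112; 2: 0.0294534; 3: 0.862344; 4: 0.177332.
By total probability, P(X > 6.4) = 0.5·0.411112 + 0.166667·0.0294534 + 0.166667·0.862344 + 0.166667·0.177332 = 0.383744.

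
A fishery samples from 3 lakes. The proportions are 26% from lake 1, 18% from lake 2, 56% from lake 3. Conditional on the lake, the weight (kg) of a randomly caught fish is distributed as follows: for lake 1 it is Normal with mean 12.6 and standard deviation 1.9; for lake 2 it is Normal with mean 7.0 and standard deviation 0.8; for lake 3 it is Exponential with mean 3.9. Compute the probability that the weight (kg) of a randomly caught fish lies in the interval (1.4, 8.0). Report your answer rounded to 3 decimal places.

Conditional on each lake, P(1.4 < X < 8.0): 1: 0.00773782; 2: 0.89435; 3: 0.569822.
By total probability, P(1.4 < X < 8.0) = 0.26·0.00773782 + 0.18·0.89435 + 0.56·0.569822 = 0.482095.

0.482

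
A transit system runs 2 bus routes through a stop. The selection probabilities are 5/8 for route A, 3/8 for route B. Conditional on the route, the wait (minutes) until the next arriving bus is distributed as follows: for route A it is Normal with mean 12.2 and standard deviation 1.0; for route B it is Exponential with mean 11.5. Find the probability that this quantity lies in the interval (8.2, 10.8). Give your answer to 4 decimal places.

Conditional on each route, P(8.2 < X < 10.8): A: 0.080725; B: 0.0991825.
By total probability, P(8.2 < X < 10.8) = 0.625·0.080725 + 0.375·0.0991825 = 0.0876466.

0.0876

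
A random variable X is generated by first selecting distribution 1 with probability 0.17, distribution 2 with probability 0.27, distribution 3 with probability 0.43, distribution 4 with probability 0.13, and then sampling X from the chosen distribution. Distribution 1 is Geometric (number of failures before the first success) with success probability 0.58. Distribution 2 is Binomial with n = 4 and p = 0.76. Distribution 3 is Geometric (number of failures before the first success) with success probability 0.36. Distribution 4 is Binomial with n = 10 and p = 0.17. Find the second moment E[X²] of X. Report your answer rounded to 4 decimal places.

For each component E[X²] = Var + (mean)², giving 1: 1.77289; 2: 9.9712; 3: 8.09877; 4: 4.301.
Overall E[X²] = 0.17·1.77289 + 0.27·9.9712 + 0.43·8.09877 + 0.13·4.301 = 7.03521.

7.0352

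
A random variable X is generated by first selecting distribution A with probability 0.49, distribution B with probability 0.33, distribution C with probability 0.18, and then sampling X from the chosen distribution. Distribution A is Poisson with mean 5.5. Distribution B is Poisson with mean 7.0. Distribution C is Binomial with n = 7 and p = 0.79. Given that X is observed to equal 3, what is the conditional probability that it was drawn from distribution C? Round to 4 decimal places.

Likelihoods P(X=3 | ·): A: 0.113323; B: 0.0521293; C: 0.0335604.
Posterior ∝ prior × likelihood. Numerator for C: 0.18·0.0335604 = 0.00604086.
Normalizing constant: 0.49·0.113323 + 0.33·0.0521293 + 0.18·0.0335604 = 0.0787717.
P(C | observation) = 0.00604086 / 0.0787717 = 0.0766883.

0.0767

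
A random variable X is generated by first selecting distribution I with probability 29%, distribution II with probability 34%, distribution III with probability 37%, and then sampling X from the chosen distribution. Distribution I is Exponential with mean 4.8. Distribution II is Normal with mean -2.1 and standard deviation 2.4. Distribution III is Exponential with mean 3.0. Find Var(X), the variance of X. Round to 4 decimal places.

Per component, I: μ=4.8, E[X²]=46.08; II: μ=-2.1, E[X²]=10.17; III: μ=3, E[X²]=18.
E[X] = 0.29·4.8 + 0.34·-2.1 + 0.37·3 = 1.788.
E[X²] = 0.29·46.08 + 0.34·10.17 + 0.37·18 = 23.481.
Var(X) = E[X²] − (E[X])² = 23.481 − 3.19694 = 20.2841.

20.2841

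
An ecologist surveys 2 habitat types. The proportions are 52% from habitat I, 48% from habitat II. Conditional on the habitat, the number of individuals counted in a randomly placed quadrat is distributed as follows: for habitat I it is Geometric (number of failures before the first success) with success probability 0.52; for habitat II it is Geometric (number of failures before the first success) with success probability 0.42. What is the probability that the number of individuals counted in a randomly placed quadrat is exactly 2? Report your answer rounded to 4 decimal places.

0.1301

Conditional on each habitat, P(X = 2): I: 0.119808; II: 0.141288.
By total probability, P(X = 2) = 0.52·0.119808 + 0.48·0.141288 = 0.130118.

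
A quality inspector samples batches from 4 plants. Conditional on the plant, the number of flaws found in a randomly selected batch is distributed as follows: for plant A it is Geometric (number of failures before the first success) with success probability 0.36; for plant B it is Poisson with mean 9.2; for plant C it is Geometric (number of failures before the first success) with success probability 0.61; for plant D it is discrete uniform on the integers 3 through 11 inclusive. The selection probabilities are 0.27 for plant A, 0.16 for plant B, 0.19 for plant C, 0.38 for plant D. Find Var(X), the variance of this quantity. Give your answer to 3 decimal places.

Per component, A: μ=1.77778, E[X²]=8.09877; B: μ=9.2, E[X²]=93.84; C: μ=0.639344, E[X²]=1.45687; D: μ=7, E[X²]=55.6667.
E[X] = 0.27·1.77778 + 0.16·9.2 + 0.19·0.639344 + 0.38·7 = 4.73348.
E[X²] = 0.27·8.09877 + 0.16·93.84 + 0.19·1.45687 + 0.38·55.6667 = 38.6312.
Var(X) = E[X²] − (E[X])² = 38.6312 − 22.4058 = 16.2254.

16.225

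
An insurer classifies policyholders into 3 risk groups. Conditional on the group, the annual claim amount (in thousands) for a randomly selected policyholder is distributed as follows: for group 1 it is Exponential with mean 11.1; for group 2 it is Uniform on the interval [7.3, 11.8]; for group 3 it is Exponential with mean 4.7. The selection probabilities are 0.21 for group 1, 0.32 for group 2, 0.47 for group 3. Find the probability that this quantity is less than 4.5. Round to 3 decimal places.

Conditional on each group, P(X < 4.5): 1: 0.333294; 2: 0; 3: 0.616128.
By total probability, P(X < 4.5) = 0.21·0.333294 + 0.32·0 + 0.47·0.616128 = 0.359572.

0.360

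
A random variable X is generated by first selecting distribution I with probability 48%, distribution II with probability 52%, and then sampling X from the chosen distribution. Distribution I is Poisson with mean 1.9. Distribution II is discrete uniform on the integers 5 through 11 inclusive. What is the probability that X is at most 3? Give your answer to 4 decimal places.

0.4199

Conditional on each component, P(X ≤ 3): I: 0.874702; II: 0.
By total probability, P(X ≤ 3) = 0.48·0.874702 + 0.52·0 = 0.419857.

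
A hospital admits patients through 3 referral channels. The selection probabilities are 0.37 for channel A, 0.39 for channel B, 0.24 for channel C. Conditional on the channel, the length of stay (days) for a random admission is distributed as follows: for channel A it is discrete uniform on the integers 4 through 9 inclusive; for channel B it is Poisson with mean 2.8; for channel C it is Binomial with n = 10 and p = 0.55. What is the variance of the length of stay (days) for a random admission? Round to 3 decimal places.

Per component, A: μ=6.5, E[X²]=45.1667; B: μ=2.8, E[X²]=10.64; C: μ=5.5, E[X²]=32.725.
E[X] = 0.37·6.5 + 0.39·2.8 + 0.24·5.5 = 4.817.
E[X²] = 0.37·45.1667 + 0.39·10.64 + 0.24·32.725 = 28.7153.
Var(X) = E[X²] − (E[X])² = 28.7153 − 23.2035 = 5.51178.

5.512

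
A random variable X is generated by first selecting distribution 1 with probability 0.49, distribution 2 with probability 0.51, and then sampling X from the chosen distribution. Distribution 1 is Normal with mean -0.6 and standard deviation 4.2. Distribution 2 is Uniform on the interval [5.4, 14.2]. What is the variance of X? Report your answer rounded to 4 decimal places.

38.9640

Per component, 1: μ=-0.6, E[X²]=18; 2: μ=9.8, E[X²]=102.493.
E[X] = 0.49·-0.6 + 0.51·9.8 = 4.704.
E[X²] = 0.49·18 + 0.51·102.493 = 61.0916.
Var(X) = E[X²] − (E[X])² = 61.0916 − 22.1276 = 38.964.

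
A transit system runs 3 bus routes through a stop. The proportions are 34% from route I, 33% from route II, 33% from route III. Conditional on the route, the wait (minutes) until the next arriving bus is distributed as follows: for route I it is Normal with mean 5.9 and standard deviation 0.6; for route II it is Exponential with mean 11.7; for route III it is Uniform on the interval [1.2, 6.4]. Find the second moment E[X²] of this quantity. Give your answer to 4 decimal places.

For each component E[X²] = Var + (mean)², giving I: 35.17; II: 273.78; III: 16.6933.
Overall E[X²] = 0.34·35.17 + 0.33·273.78 + 0.33·16.6933 = 107.814.

107.8140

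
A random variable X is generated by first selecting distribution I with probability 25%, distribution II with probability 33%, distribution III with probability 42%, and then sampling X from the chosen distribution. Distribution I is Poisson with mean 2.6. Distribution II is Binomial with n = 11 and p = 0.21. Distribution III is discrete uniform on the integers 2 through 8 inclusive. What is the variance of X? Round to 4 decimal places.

Per component, I: μ=2.6, E[X²]=9.36; II: μ=2.31, E[X²]=7.161; III: μ=5, E[X²]=29.
E[X] = 0.25·2.6 + 0.33·2.31 + 0.42·5 = 3.5123.
E[X²] = 0.25·9.36 + 0.33·7.161 + 0.42·29 = 16.8831.
Var(X) = E[X²] − (E[X])² = 16.8831 − 12.3363 = 4.54688.

4.5469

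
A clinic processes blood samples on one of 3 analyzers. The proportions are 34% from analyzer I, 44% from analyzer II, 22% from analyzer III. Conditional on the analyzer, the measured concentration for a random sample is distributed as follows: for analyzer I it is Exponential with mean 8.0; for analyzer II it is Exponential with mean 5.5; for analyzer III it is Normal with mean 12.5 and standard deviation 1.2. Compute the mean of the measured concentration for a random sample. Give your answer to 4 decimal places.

7.8900

Component means — I: 8; II: 5.5; III: 12.5.
E[X] = 0.34·8 + 0.44·5.5 + 0.22·12.5 = 7.89.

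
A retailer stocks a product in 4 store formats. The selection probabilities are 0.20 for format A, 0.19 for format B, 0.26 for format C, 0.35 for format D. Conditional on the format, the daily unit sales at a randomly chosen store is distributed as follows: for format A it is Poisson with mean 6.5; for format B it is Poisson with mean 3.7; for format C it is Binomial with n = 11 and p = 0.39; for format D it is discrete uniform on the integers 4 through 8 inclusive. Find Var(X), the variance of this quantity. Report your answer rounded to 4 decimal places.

4.5879

Per component, A: μ=6.5, E[X²]=48.75; B: μ=3.7, E[X²]=17.39; C: μ=4.29, E[X²]=21.021; D: μ=6, E[X²]=38.
E[X] = 0.2·6.5 + 0.19·3.7 + 0.26·4.29 + 0.35·6 = 5.2184.
E[X²] = 0.2·48.75 + 0.19·17.39 + 0.26·21.021 + 0.35·38 = 31.8196.
Var(X) = E[X²] − (E[X])² = 31.8196 − 27.2317 = 4.58786.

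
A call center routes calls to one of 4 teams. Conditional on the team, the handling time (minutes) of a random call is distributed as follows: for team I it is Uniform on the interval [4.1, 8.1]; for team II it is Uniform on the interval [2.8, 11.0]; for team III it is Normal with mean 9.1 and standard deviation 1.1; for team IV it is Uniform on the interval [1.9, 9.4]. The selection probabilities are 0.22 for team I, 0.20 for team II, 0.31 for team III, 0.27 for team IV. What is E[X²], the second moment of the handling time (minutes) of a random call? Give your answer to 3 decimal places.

55.053

For each component E[X²] = Var + (mean)², giving I: 38.5433; II: 53.2133; III: 84.02; IV: 36.61.
Overall E[X²] = 0.22·38.5433 + 0.2·53.2133 + 0.31·84.02 + 0.27·36.61 = 55.0531.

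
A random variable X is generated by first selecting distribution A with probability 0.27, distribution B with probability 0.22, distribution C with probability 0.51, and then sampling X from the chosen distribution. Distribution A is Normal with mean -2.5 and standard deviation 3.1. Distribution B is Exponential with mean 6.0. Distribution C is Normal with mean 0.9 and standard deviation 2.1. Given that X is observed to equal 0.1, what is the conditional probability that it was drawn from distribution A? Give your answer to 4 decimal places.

Likelihoods f(0.1 | ·): A: 0.0905315; B: 0.163912; C: 0.176676.
Posterior ∝ prior × likelihood. Numerator for A: 0.27·0.0905315 = 0.0244435.
Normalizing constant: 0.27·0.0905315 + 0.22·0.163912 + 0.51·0.176676 = 0.150609.
P(A | observation) = 0.0244435 / 0.150609 = 0.162298.

0.1623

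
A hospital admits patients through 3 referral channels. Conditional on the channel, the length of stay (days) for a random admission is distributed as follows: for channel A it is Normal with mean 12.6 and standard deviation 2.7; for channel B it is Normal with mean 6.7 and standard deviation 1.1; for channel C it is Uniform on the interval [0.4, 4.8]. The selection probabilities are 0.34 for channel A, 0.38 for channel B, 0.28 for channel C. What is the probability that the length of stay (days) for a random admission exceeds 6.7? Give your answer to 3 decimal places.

Conditional on each channel, P(X > 6.7): A: 0.985562; B: 0.5; C: 0.
By total probability, P(X > 6.7) = 0.34·0.985562 + 0.38·0.5 + 0.28·0 = 0.525091.

0.525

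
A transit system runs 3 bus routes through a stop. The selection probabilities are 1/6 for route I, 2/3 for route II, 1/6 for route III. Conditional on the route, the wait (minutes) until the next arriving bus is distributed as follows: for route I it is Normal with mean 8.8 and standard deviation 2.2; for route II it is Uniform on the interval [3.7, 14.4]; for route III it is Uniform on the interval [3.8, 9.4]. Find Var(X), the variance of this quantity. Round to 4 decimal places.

Per component, I: μ=8.8, E[X²]=82.28; II: μ=9.05, E[X²]=91.4433; III: μ=6.6, E[X²]=46.1733.
E[X] = 0.166667·8.8 + 0.666667·9.05 + 0.166667·6.6 = 8.6.
E[X²] = 0.166667·82.28 + 0.666667·91.4433 + 0.166667·46.1733 = 82.3711.
Var(X) = E[X²] − (E[X])² = 82.3711 − 73.96 = 8.41111.

8.4111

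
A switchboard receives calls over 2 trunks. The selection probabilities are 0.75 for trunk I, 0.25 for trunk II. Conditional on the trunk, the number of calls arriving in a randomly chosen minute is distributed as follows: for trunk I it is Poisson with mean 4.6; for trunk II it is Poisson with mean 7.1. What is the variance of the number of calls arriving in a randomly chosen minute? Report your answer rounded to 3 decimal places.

6.397

Per component, I: μ=4.6, E[X²]=25.76; II: μ=7.1, E[X²]=57.51.
E[X] = 0.75·4.6 + 0.25·7.1 = 5.225.
E[X²] = 0.75·25.76 + 0.25·57.51 = 33.6975.
Var(X) = E[X²] − (E[X])² = 33.6975 − 27.3006 = 6.39688.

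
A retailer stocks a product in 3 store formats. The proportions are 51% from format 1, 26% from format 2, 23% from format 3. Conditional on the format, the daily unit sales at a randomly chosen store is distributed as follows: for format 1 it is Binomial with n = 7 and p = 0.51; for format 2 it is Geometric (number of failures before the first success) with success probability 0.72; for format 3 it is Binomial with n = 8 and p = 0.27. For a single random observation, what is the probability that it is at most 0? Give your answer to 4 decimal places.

0.2092

Conditional on each format, P(X ≤ 0): 1: 0.00678223; 2: 0.72; 3: 0.080646.
By total probability, P(X ≤ 0) = 0.51·0.00678223 + 0.26·0.72 + 0.23·0.080646 = 0.209208.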